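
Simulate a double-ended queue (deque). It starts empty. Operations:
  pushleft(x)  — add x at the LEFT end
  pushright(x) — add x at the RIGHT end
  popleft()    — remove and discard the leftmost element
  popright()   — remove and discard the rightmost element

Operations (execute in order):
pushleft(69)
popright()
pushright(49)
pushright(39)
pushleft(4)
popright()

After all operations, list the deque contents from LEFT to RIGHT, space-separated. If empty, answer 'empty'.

pushleft(69): [69]
popright(): []
pushright(49): [49]
pushright(39): [49, 39]
pushleft(4): [4, 49, 39]
popright(): [4, 49]

Answer: 4 49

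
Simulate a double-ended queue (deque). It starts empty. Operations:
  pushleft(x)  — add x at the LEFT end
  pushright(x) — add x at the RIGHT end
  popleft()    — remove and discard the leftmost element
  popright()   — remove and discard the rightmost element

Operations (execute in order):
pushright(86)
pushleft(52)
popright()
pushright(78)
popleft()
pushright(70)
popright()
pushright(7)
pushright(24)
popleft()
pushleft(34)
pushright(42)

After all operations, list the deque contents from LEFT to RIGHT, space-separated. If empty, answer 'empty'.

pushright(86): [86]
pushleft(52): [52, 86]
popright(): [52]
pushright(78): [52, 78]
popleft(): [78]
pushright(70): [78, 70]
popright(): [78]
pushright(7): [78, 7]
pushright(24): [78, 7, 24]
popleft(): [7, 24]
pushleft(34): [34, 7, 24]
pushright(42): [34, 7, 24, 42]

Answer: 34 7 24 42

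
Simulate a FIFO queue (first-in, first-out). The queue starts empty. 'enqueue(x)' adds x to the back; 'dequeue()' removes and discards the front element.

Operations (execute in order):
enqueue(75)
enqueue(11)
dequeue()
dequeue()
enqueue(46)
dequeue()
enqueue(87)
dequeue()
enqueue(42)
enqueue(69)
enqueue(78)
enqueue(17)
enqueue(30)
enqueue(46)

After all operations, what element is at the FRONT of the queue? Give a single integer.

Answer: 42

Derivation:
enqueue(75): queue = [75]
enqueue(11): queue = [75, 11]
dequeue(): queue = [11]
dequeue(): queue = []
enqueue(46): queue = [46]
dequeue(): queue = []
enqueue(87): queue = [87]
dequeue(): queue = []
enqueue(42): queue = [42]
enqueue(69): queue = [42, 69]
enqueue(78): queue = [42, 69, 78]
enqueue(17): queue = [42, 69, 78, 17]
enqueue(30): queue = [42, 69, 78, 17, 30]
enqueue(46): queue = [42, 69, 78, 17, 30, 46]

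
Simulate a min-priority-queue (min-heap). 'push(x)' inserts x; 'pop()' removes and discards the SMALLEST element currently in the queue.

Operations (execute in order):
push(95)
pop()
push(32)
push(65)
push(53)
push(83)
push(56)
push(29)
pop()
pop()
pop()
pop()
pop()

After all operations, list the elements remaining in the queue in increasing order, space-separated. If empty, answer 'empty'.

push(95): heap contents = [95]
pop() → 95: heap contents = []
push(32): heap contents = [32]
push(65): heap contents = [32, 65]
push(53): heap contents = [32, 53, 65]
push(83): heap contents = [32, 53, 65, 83]
push(56): heap contents = [32, 53, 56, 65, 83]
push(29): heap contents = [29, 32, 53, 56, 65, 83]
pop() → 29: heap contents = [32, 53, 56, 65, 83]
pop() → 32: heap contents = [53, 56, 65, 83]
pop() → 53: heap contents = [56, 65, 83]
pop() → 56: heap contents = [65, 83]
pop() → 65: heap contents = [83]

Answer: 83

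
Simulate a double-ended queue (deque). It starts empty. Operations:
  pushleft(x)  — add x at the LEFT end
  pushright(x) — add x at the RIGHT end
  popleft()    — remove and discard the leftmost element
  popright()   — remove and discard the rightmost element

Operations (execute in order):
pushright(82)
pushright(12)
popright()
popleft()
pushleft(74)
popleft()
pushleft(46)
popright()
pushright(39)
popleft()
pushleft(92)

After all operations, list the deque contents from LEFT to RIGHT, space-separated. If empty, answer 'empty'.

pushright(82): [82]
pushright(12): [82, 12]
popright(): [82]
popleft(): []
pushleft(74): [74]
popleft(): []
pushleft(46): [46]
popright(): []
pushright(39): [39]
popleft(): []
pushleft(92): [92]

Answer: 92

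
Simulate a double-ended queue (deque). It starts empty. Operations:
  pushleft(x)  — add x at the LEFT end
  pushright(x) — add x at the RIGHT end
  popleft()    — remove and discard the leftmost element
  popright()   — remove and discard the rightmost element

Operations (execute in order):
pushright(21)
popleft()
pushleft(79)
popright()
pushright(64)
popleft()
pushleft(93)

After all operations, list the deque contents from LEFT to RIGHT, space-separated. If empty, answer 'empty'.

pushright(21): [21]
popleft(): []
pushleft(79): [79]
popright(): []
pushright(64): [64]
popleft(): []
pushleft(93): [93]

Answer: 93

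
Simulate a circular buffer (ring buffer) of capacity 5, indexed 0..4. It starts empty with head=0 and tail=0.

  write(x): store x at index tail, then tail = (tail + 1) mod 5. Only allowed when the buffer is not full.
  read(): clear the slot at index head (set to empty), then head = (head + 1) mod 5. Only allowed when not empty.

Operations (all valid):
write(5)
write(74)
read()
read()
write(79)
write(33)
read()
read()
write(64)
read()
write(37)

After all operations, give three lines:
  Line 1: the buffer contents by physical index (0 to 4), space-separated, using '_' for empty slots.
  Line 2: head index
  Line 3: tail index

write(5): buf=[5 _ _ _ _], head=0, tail=1, size=1
write(74): buf=[5 74 _ _ _], head=0, tail=2, size=2
read(): buf=[_ 74 _ _ _], head=1, tail=2, size=1
read(): buf=[_ _ _ _ _], head=2, tail=2, size=0
write(79): buf=[_ _ 79 _ _], head=2, tail=3, size=1
write(33): buf=[_ _ 79 33 _], head=2, tail=4, size=2
read(): buf=[_ _ _ 33 _], head=3, tail=4, size=1
read(): buf=[_ _ _ _ _], head=4, tail=4, size=0
write(64): buf=[_ _ _ _ 64], head=4, tail=0, size=1
read(): buf=[_ _ _ _ _], head=0, tail=0, size=0
write(37): buf=[37 _ _ _ _], head=0, tail=1, size=1

Answer: 37 _ _ _ _
0
1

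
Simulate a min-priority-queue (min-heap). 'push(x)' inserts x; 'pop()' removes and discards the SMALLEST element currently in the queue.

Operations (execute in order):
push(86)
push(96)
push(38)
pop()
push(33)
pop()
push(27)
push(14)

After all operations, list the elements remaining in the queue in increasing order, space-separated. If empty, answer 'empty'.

Answer: 14 27 86 96

Derivation:
push(86): heap contents = [86]
push(96): heap contents = [86, 96]
push(38): heap contents = [38, 86, 96]
pop() → 38: heap contents = [86, 96]
push(33): heap contents = [33, 86, 96]
pop() → 33: heap contents = [86, 96]
push(27): heap contents = [27, 86, 96]
push(14): heap contents = [14, 27, 86, 96]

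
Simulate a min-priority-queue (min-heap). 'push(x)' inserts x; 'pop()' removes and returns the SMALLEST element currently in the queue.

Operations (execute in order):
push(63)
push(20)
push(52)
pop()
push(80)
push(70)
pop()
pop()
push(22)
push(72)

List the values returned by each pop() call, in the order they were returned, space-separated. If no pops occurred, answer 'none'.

push(63): heap contents = [63]
push(20): heap contents = [20, 63]
push(52): heap contents = [20, 52, 63]
pop() → 20: heap contents = [52, 63]
push(80): heap contents = [52, 63, 80]
push(70): heap contents = [52, 63, 70, 80]
pop() → 52: heap contents = [63, 70, 80]
pop() → 63: heap contents = [70, 80]
push(22): heap contents = [22, 70, 80]
push(72): heap contents = [22, 70, 72, 80]

Answer: 20 52 63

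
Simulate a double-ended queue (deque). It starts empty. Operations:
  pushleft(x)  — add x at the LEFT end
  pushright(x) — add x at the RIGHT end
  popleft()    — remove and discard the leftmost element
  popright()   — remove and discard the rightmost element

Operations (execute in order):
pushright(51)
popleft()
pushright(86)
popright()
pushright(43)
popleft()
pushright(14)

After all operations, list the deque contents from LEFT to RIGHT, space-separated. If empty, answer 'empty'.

Answer: 14

Derivation:
pushright(51): [51]
popleft(): []
pushright(86): [86]
popright(): []
pushright(43): [43]
popleft(): []
pushright(14): [14]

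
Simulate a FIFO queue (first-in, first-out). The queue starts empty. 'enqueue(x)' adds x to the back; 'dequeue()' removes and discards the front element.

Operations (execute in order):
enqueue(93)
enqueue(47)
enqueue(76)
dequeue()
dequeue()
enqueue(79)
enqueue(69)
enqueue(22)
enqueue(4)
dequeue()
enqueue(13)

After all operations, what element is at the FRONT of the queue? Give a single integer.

Answer: 79

Derivation:
enqueue(93): queue = [93]
enqueue(47): queue = [93, 47]
enqueue(76): queue = [93, 47, 76]
dequeue(): queue = [47, 76]
dequeue(): queue = [76]
enqueue(79): queue = [76, 79]
enqueue(69): queue = [76, 79, 69]
enqueue(22): queue = [76, 79, 69, 22]
enqueue(4): queue = [76, 79, 69, 22, 4]
dequeue(): queue = [79, 69, 22, 4]
enqueue(13): queue = [79, 69, 22, 4, 13]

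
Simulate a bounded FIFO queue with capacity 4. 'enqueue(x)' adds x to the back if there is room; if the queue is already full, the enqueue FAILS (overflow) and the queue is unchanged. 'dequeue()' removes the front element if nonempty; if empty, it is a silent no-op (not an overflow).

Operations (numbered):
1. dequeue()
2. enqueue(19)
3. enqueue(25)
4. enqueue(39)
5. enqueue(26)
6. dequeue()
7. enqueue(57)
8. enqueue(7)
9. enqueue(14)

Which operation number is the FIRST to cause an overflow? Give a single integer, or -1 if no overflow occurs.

Answer: 8

Derivation:
1. dequeue(): empty, no-op, size=0
2. enqueue(19): size=1
3. enqueue(25): size=2
4. enqueue(39): size=3
5. enqueue(26): size=4
6. dequeue(): size=3
7. enqueue(57): size=4
8. enqueue(7): size=4=cap → OVERFLOW (fail)
9. enqueue(14): size=4=cap → OVERFLOW (fail)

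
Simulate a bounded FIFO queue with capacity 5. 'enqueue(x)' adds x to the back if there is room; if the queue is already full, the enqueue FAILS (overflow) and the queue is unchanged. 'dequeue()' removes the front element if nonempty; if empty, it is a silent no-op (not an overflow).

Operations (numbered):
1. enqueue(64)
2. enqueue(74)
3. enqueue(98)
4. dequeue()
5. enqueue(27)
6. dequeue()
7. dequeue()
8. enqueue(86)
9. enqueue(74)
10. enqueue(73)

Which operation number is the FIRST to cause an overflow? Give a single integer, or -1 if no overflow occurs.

1. enqueue(64): size=1
2. enqueue(74): size=2
3. enqueue(98): size=3
4. dequeue(): size=2
5. enqueue(27): size=3
6. dequeue(): size=2
7. dequeue(): size=1
8. enqueue(86): size=2
9. enqueue(74): size=3
10. enqueue(73): size=4

Answer: -1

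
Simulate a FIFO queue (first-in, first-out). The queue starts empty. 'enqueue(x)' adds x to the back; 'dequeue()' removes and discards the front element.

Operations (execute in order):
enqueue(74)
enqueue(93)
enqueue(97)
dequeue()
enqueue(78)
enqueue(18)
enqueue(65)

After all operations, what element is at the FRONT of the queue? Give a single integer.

enqueue(74): queue = [74]
enqueue(93): queue = [74, 93]
enqueue(97): queue = [74, 93, 97]
dequeue(): queue = [93, 97]
enqueue(78): queue = [93, 97, 78]
enqueue(18): queue = [93, 97, 78, 18]
enqueue(65): queue = [93, 97, 78, 18, 65]

Answer: 93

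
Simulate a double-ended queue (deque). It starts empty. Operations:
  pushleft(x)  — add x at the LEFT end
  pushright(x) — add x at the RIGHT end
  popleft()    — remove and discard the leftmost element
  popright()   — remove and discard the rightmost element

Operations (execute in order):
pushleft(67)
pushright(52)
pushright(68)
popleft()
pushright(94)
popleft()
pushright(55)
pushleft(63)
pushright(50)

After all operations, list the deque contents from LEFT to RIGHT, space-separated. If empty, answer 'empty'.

pushleft(67): [67]
pushright(52): [67, 52]
pushright(68): [67, 52, 68]
popleft(): [52, 68]
pushright(94): [52, 68, 94]
popleft(): [68, 94]
pushright(55): [68, 94, 55]
pushleft(63): [63, 68, 94, 55]
pushright(50): [63, 68, 94, 55, 50]

Answer: 63 68 94 55 50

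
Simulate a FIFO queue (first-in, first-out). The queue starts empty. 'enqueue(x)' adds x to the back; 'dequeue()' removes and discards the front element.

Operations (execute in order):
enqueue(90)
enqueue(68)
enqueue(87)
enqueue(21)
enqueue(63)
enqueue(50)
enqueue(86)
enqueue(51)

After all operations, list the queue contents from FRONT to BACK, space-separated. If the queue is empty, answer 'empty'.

Answer: 90 68 87 21 63 50 86 51

Derivation:
enqueue(90): [90]
enqueue(68): [90, 68]
enqueue(87): [90, 68, 87]
enqueue(21): [90, 68, 87, 21]
enqueue(63): [90, 68, 87, 21, 63]
enqueue(50): [90, 68, 87, 21, 63, 50]
enqueue(86): [90, 68, 87, 21, 63, 50, 86]
enqueue(51): [90, 68, 87, 21, 63, 50, 86, 51]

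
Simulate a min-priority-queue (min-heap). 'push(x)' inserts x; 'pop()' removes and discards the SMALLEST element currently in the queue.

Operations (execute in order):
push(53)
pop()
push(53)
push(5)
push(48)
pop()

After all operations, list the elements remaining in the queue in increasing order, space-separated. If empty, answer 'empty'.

push(53): heap contents = [53]
pop() → 53: heap contents = []
push(53): heap contents = [53]
push(5): heap contents = [5, 53]
push(48): heap contents = [5, 48, 53]
pop() → 5: heap contents = [48, 53]

Answer: 48 53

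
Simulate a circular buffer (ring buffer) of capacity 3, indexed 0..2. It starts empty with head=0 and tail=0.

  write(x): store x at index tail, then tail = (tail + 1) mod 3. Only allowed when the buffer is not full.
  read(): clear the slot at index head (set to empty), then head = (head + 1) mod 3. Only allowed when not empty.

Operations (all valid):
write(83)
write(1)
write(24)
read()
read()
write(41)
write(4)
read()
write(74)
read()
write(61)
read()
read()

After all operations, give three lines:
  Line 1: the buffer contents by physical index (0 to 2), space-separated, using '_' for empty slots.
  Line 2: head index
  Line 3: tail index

Answer: 61 _ _
0
1

Derivation:
write(83): buf=[83 _ _], head=0, tail=1, size=1
write(1): buf=[83 1 _], head=0, tail=2, size=2
write(24): buf=[83 1 24], head=0, tail=0, size=3
read(): buf=[_ 1 24], head=1, tail=0, size=2
read(): buf=[_ _ 24], head=2, tail=0, size=1
write(41): buf=[41 _ 24], head=2, tail=1, size=2
write(4): buf=[41 4 24], head=2, tail=2, size=3
read(): buf=[41 4 _], head=0, tail=2, size=2
write(74): buf=[41 4 74], head=0, tail=0, size=3
read(): buf=[_ 4 74], head=1, tail=0, size=2
write(61): buf=[61 4 74], head=1, tail=1, size=3
read(): buf=[61 _ 74], head=2, tail=1, size=2
read(): buf=[61 _ _], head=0, tail=1, size=1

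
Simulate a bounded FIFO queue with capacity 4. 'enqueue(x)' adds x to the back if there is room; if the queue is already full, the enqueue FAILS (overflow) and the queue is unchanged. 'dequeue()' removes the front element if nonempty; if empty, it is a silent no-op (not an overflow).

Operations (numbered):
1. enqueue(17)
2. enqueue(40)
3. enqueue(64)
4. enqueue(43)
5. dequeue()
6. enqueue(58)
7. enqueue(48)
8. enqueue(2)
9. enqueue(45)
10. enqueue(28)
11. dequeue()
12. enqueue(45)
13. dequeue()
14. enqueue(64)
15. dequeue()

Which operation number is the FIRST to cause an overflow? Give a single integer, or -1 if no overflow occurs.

Answer: 7

Derivation:
1. enqueue(17): size=1
2. enqueue(40): size=2
3. enqueue(64): size=3
4. enqueue(43): size=4
5. dequeue(): size=3
6. enqueue(58): size=4
7. enqueue(48): size=4=cap → OVERFLOW (fail)
8. enqueue(2): size=4=cap → OVERFLOW (fail)
9. enqueue(45): size=4=cap → OVERFLOW (fail)
10. enqueue(28): size=4=cap → OVERFLOW (fail)
11. dequeue(): size=3
12. enqueue(45): size=4
13. dequeue(): size=3
14. enqueue(64): size=4
15. dequeue(): size=3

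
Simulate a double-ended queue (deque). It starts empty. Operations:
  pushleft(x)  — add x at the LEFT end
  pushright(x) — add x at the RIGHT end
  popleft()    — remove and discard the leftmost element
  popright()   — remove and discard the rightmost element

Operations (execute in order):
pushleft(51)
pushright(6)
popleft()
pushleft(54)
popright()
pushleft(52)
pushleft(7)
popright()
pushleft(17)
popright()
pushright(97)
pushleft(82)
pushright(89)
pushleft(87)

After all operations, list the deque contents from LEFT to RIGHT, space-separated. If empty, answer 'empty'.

pushleft(51): [51]
pushright(6): [51, 6]
popleft(): [6]
pushleft(54): [54, 6]
popright(): [54]
pushleft(52): [52, 54]
pushleft(7): [7, 52, 54]
popright(): [7, 52]
pushleft(17): [17, 7, 52]
popright(): [17, 7]
pushright(97): [17, 7, 97]
pushleft(82): [82, 17, 7, 97]
pushright(89): [82, 17, 7, 97, 89]
pushleft(87): [87, 82, 17, 7, 97, 89]

Answer: 87 82 17 7 97 89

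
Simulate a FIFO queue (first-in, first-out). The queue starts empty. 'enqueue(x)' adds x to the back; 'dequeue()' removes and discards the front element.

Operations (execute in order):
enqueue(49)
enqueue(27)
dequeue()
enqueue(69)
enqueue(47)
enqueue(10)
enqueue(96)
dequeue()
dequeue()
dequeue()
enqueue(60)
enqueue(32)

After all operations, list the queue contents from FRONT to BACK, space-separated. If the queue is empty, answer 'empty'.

enqueue(49): [49]
enqueue(27): [49, 27]
dequeue(): [27]
enqueue(69): [27, 69]
enqueue(47): [27, 69, 47]
enqueue(10): [27, 69, 47, 10]
enqueue(96): [27, 69, 47, 10, 96]
dequeue(): [69, 47, 10, 96]
dequeue(): [47, 10, 96]
dequeue(): [10, 96]
enqueue(60): [10, 96, 60]
enqueue(32): [10, 96, 60, 32]

Answer: 10 96 60 32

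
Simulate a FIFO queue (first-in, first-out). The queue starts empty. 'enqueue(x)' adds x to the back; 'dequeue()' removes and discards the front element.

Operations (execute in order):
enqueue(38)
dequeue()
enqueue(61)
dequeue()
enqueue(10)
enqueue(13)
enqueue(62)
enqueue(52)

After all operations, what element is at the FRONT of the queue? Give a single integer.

Answer: 10

Derivation:
enqueue(38): queue = [38]
dequeue(): queue = []
enqueue(61): queue = [61]
dequeue(): queue = []
enqueue(10): queue = [10]
enqueue(13): queue = [10, 13]
enqueue(62): queue = [10, 13, 62]
enqueue(52): queue = [10, 13, 62, 52]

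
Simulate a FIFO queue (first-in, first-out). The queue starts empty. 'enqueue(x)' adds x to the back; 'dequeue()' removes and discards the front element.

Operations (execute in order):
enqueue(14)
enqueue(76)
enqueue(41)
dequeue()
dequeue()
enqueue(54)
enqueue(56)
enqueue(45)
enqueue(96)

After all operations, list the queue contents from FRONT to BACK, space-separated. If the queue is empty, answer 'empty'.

enqueue(14): [14]
enqueue(76): [14, 76]
enqueue(41): [14, 76, 41]
dequeue(): [76, 41]
dequeue(): [41]
enqueue(54): [41, 54]
enqueue(56): [41, 54, 56]
enqueue(45): [41, 54, 56, 45]
enqueue(96): [41, 54, 56, 45, 96]

Answer: 41 54 56 45 96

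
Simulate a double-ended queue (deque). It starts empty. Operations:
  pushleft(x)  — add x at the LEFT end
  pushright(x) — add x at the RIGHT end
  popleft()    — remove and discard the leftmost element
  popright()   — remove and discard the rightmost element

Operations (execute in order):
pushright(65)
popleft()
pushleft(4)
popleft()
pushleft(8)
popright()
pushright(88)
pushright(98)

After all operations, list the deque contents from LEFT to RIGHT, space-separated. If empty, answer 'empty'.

Answer: 88 98

Derivation:
pushright(65): [65]
popleft(): []
pushleft(4): [4]
popleft(): []
pushleft(8): [8]
popright(): []
pushright(88): [88]
pushright(98): [88, 98]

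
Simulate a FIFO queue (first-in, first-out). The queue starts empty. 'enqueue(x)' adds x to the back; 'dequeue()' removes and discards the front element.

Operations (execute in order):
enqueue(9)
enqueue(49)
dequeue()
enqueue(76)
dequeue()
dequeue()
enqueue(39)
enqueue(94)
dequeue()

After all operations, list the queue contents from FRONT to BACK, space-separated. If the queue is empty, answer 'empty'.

enqueue(9): [9]
enqueue(49): [9, 49]
dequeue(): [49]
enqueue(76): [49, 76]
dequeue(): [76]
dequeue(): []
enqueue(39): [39]
enqueue(94): [39, 94]
dequeue(): [94]

Answer: 94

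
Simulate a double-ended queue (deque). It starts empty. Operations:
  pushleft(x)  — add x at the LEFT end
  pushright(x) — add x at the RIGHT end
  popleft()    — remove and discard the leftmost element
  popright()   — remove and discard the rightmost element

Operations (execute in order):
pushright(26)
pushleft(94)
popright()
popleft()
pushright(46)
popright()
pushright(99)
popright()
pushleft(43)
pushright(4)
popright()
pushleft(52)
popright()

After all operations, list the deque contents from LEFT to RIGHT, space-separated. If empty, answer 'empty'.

Answer: 52

Derivation:
pushright(26): [26]
pushleft(94): [94, 26]
popright(): [94]
popleft(): []
pushright(46): [46]
popright(): []
pushright(99): [99]
popright(): []
pushleft(43): [43]
pushright(4): [43, 4]
popright(): [43]
pushleft(52): [52, 43]
popright(): [52]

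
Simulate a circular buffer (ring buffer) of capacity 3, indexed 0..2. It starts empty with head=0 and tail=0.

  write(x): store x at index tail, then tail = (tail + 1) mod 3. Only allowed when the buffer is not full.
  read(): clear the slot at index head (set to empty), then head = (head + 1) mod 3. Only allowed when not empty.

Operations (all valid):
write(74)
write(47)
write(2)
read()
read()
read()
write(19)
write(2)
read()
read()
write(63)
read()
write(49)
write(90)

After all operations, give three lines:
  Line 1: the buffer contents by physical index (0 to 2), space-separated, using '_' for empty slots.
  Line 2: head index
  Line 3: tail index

Answer: 49 90 _
0
2

Derivation:
write(74): buf=[74 _ _], head=0, tail=1, size=1
write(47): buf=[74 47 _], head=0, tail=2, size=2
write(2): buf=[74 47 2], head=0, tail=0, size=3
read(): buf=[_ 47 2], head=1, tail=0, size=2
read(): buf=[_ _ 2], head=2, tail=0, size=1
read(): buf=[_ _ _], head=0, tail=0, size=0
write(19): buf=[19 _ _], head=0, tail=1, size=1
write(2): buf=[19 2 _], head=0, tail=2, size=2
read(): buf=[_ 2 _], head=1, tail=2, size=1
read(): buf=[_ _ _], head=2, tail=2, size=0
write(63): buf=[_ _ 63], head=2, tail=0, size=1
read(): buf=[_ _ _], head=0, tail=0, size=0
write(49): buf=[49 _ _], head=0, tail=1, size=1
write(90): buf=[49 90 _], head=0, tail=2, size=2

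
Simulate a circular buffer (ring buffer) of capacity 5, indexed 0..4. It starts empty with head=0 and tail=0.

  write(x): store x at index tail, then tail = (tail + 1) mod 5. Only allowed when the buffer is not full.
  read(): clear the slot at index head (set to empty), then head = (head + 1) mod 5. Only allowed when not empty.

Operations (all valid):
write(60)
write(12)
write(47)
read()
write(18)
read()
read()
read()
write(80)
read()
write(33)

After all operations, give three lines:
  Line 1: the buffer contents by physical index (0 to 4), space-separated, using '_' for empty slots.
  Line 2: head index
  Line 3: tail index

Answer: 33 _ _ _ _
0
1

Derivation:
write(60): buf=[60 _ _ _ _], head=0, tail=1, size=1
write(12): buf=[60 12 _ _ _], head=0, tail=2, size=2
write(47): buf=[60 12 47 _ _], head=0, tail=3, size=3
read(): buf=[_ 12 47 _ _], head=1, tail=3, size=2
write(18): buf=[_ 12 47 18 _], head=1, tail=4, size=3
read(): buf=[_ _ 47 18 _], head=2, tail=4, size=2
read(): buf=[_ _ _ 18 _], head=3, tail=4, size=1
read(): buf=[_ _ _ _ _], head=4, tail=4, size=0
write(80): buf=[_ _ _ _ 80], head=4, tail=0, size=1
read(): buf=[_ _ _ _ _], head=0, tail=0, size=0
write(33): buf=[33 _ _ _ _], head=0, tail=1, size=1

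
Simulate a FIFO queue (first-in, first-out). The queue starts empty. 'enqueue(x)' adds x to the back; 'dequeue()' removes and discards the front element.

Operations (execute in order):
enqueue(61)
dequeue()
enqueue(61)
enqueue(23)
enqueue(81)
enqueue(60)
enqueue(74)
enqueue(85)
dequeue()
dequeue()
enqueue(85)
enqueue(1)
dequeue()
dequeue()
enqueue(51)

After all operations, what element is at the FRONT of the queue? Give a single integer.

Answer: 74

Derivation:
enqueue(61): queue = [61]
dequeue(): queue = []
enqueue(61): queue = [61]
enqueue(23): queue = [61, 23]
enqueue(81): queue = [61, 23, 81]
enqueue(60): queue = [61, 23, 81, 60]
enqueue(74): queue = [61, 23, 81, 60, 74]
enqueue(85): queue = [61, 23, 81, 60, 74, 85]
dequeue(): queue = [23, 81, 60, 74, 85]
dequeue(): queue = [81, 60, 74, 85]
enqueue(85): queue = [81, 60, 74, 85, 85]
enqueue(1): queue = [81, 60, 74, 85, 85, 1]
dequeue(): queue = [60, 74, 85, 85, 1]
dequeue(): queue = [74, 85, 85, 1]
enqueue(51): queue = [74, 85, 85, 1, 51]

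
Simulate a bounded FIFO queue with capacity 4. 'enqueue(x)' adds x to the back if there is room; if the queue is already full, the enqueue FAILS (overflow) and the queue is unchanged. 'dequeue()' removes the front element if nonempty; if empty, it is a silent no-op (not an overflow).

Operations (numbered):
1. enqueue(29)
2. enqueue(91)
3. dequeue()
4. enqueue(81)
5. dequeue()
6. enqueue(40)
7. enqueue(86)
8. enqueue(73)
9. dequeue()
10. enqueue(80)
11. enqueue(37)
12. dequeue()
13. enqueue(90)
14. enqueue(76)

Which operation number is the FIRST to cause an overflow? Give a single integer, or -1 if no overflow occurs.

1. enqueue(29): size=1
2. enqueue(91): size=2
3. dequeue(): size=1
4. enqueue(81): size=2
5. dequeue(): size=1
6. enqueue(40): size=2
7. enqueue(86): size=3
8. enqueue(73): size=4
9. dequeue(): size=3
10. enqueue(80): size=4
11. enqueue(37): size=4=cap → OVERFLOW (fail)
12. dequeue(): size=3
13. enqueue(90): size=4
14. enqueue(76): size=4=cap → OVERFLOW (fail)

Answer: 11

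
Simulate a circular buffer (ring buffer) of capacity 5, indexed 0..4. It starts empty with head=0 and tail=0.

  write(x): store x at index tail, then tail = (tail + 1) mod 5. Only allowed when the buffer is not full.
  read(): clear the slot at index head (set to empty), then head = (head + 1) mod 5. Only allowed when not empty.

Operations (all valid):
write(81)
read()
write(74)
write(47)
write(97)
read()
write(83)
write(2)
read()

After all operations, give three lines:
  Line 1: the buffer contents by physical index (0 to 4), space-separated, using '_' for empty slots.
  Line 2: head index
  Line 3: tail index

write(81): buf=[81 _ _ _ _], head=0, tail=1, size=1
read(): buf=[_ _ _ _ _], head=1, tail=1, size=0
write(74): buf=[_ 74 _ _ _], head=1, tail=2, size=1
write(47): buf=[_ 74 47 _ _], head=1, tail=3, size=2
write(97): buf=[_ 74 47 97 _], head=1, tail=4, size=3
read(): buf=[_ _ 47 97 _], head=2, tail=4, size=2
write(83): buf=[_ _ 47 97 83], head=2, tail=0, size=3
write(2): buf=[2 _ 47 97 83], head=2, tail=1, size=4
read(): buf=[2 _ _ 97 83], head=3, tail=1, size=3

Answer: 2 _ _ 97 83
3
1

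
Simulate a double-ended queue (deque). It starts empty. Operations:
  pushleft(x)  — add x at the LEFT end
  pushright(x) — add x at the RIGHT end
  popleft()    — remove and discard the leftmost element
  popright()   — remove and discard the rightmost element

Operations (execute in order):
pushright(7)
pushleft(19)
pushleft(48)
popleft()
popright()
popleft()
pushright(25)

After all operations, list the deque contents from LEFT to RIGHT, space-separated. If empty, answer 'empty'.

Answer: 25

Derivation:
pushright(7): [7]
pushleft(19): [19, 7]
pushleft(48): [48, 19, 7]
popleft(): [19, 7]
popright(): [19]
popleft(): []
pushright(25): [25]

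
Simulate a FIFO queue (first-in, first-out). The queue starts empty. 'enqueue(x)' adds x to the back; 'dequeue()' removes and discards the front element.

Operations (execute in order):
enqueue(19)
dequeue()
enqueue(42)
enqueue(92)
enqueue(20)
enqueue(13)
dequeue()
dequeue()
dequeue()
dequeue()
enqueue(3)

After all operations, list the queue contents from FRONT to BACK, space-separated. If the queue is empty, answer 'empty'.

Answer: 3

Derivation:
enqueue(19): [19]
dequeue(): []
enqueue(42): [42]
enqueue(92): [42, 92]
enqueue(20): [42, 92, 20]
enqueue(13): [42, 92, 20, 13]
dequeue(): [92, 20, 13]
dequeue(): [20, 13]
dequeue(): [13]
dequeue(): []
enqueue(3): [3]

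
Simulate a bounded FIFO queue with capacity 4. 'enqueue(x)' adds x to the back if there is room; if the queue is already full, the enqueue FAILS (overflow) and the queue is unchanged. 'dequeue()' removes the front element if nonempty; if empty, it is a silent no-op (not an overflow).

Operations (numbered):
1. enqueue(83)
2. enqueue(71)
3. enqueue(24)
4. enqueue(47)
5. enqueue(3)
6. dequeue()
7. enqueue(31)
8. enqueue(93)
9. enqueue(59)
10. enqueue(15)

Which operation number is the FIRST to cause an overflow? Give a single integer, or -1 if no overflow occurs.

Answer: 5

Derivation:
1. enqueue(83): size=1
2. enqueue(71): size=2
3. enqueue(24): size=3
4. enqueue(47): size=4
5. enqueue(3): size=4=cap → OVERFLOW (fail)
6. dequeue(): size=3
7. enqueue(31): size=4
8. enqueue(93): size=4=cap → OVERFLOW (fail)
9. enqueue(59): size=4=cap → OVERFLOW (fail)
10. enqueue(15): size=4=cap → OVERFLOW (fail)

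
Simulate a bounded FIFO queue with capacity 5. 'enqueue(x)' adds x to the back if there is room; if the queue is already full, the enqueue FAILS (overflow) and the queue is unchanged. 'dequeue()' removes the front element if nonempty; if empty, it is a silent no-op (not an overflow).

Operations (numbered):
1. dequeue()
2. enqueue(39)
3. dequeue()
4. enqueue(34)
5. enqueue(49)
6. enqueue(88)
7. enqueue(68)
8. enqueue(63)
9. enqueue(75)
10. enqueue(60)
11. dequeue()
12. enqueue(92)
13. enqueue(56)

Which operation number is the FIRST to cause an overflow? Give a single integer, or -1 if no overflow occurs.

1. dequeue(): empty, no-op, size=0
2. enqueue(39): size=1
3. dequeue(): size=0
4. enqueue(34): size=1
5. enqueue(49): size=2
6. enqueue(88): size=3
7. enqueue(68): size=4
8. enqueue(63): size=5
9. enqueue(75): size=5=cap → OVERFLOW (fail)
10. enqueue(60): size=5=cap → OVERFLOW (fail)
11. dequeue(): size=4
12. enqueue(92): size=5
13. enqueue(56): size=5=cap → OVERFLOW (fail)

Answer: 9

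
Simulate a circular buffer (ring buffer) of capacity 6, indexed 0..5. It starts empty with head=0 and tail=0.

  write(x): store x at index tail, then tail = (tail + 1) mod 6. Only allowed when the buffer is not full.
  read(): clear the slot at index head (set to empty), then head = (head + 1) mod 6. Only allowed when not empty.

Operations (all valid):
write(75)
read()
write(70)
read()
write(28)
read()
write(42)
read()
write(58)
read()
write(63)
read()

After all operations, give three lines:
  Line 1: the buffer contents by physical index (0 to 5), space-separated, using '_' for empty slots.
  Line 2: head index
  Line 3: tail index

Answer: _ _ _ _ _ _
0
0

Derivation:
write(75): buf=[75 _ _ _ _ _], head=0, tail=1, size=1
read(): buf=[_ _ _ _ _ _], head=1, tail=1, size=0
write(70): buf=[_ 70 _ _ _ _], head=1, tail=2, size=1
read(): buf=[_ _ _ _ _ _], head=2, tail=2, size=0
write(28): buf=[_ _ 28 _ _ _], head=2, tail=3, size=1
read(): buf=[_ _ _ _ _ _], head=3, tail=3, size=0
write(42): buf=[_ _ _ 42 _ _], head=3, tail=4, size=1
read(): buf=[_ _ _ _ _ _], head=4, tail=4, size=0
write(58): buf=[_ _ _ _ 58 _], head=4, tail=5, size=1
read(): buf=[_ _ _ _ _ _], head=5, tail=5, size=0
write(63): buf=[_ _ _ _ _ 63], head=5, tail=0, size=1
read(): buf=[_ _ _ _ _ _], head=0, tail=0, size=0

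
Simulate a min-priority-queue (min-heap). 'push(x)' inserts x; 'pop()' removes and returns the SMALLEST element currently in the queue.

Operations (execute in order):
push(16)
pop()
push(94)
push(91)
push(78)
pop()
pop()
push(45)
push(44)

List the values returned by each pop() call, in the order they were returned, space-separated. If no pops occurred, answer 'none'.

Answer: 16 78 91

Derivation:
push(16): heap contents = [16]
pop() → 16: heap contents = []
push(94): heap contents = [94]
push(91): heap contents = [91, 94]
push(78): heap contents = [78, 91, 94]
pop() → 78: heap contents = [91, 94]
pop() → 91: heap contents = [94]
push(45): heap contents = [45, 94]
push(44): heap contents = [44, 45, 94]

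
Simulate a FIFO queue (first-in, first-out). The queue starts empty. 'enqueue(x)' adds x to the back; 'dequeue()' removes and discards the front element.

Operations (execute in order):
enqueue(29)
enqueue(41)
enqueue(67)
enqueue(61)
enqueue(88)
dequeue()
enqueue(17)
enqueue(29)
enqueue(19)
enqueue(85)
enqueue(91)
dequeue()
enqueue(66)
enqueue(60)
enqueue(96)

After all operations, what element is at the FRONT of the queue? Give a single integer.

enqueue(29): queue = [29]
enqueue(41): queue = [29, 41]
enqueue(67): queue = [29, 41, 67]
enqueue(61): queue = [29, 41, 67, 61]
enqueue(88): queue = [29, 41, 67, 61, 88]
dequeue(): queue = [41, 67, 61, 88]
enqueue(17): queue = [41, 67, 61, 88, 17]
enqueue(29): queue = [41, 67, 61, 88, 17, 29]
enqueue(19): queue = [41, 67, 61, 88, 17, 29, 19]
enqueue(85): queue = [41, 67, 61, 88, 17, 29, 19, 85]
enqueue(91): queue = [41, 67, 61, 88, 17, 29, 19, 85, 91]
dequeue(): queue = [67, 61, 88, 17, 29, 19, 85, 91]
enqueue(66): queue = [67, 61, 88, 17, 29, 19, 85, 91, 66]
enqueue(60): queue = [67, 61, 88, 17, 29, 19, 85, 91, 66, 60]
enqueue(96): queue = [67, 61, 88, 17, 29, 19, 85, 91, 66, 60, 96]

Answer: 67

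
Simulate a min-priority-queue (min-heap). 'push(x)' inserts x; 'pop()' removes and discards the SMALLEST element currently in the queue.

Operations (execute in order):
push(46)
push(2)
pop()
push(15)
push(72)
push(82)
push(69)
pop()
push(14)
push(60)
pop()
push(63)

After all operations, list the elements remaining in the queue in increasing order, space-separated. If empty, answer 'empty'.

push(46): heap contents = [46]
push(2): heap contents = [2, 46]
pop() → 2: heap contents = [46]
push(15): heap contents = [15, 46]
push(72): heap contents = [15, 46, 72]
push(82): heap contents = [15, 46, 72, 82]
push(69): heap contents = [15, 46, 69, 72, 82]
pop() → 15: heap contents = [46, 69, 72, 82]
push(14): heap contents = [14, 46, 69, 72, 82]
push(60): heap contents = [14, 46, 60, 69, 72, 82]
pop() → 14: heap contents = [46, 60, 69, 72, 82]
push(63): heap contents = [46, 60, 63, 69, 72, 82]

Answer: 46 60 63 69 72 82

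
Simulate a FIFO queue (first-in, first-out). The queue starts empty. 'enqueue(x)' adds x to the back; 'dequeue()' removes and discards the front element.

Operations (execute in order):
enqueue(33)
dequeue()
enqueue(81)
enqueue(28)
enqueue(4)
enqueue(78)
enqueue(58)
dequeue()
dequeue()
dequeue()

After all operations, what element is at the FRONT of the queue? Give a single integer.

Answer: 78

Derivation:
enqueue(33): queue = [33]
dequeue(): queue = []
enqueue(81): queue = [81]
enqueue(28): queue = [81, 28]
enqueue(4): queue = [81, 28, 4]
enqueue(78): queue = [81, 28, 4, 78]
enqueue(58): queue = [81, 28, 4, 78, 58]
dequeue(): queue = [28, 4, 78, 58]
dequeue(): queue = [4, 78, 58]
dequeue(): queue = [78, 58]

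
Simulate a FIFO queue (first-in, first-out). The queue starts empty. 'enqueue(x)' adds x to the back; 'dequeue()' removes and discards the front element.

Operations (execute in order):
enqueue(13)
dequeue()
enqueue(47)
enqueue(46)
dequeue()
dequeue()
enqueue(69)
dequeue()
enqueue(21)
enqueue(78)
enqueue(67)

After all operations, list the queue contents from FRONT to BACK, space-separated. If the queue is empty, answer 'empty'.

Answer: 21 78 67

Derivation:
enqueue(13): [13]
dequeue(): []
enqueue(47): [47]
enqueue(46): [47, 46]
dequeue(): [46]
dequeue(): []
enqueue(69): [69]
dequeue(): []
enqueue(21): [21]
enqueue(78): [21, 78]
enqueue(67): [21, 78, 67]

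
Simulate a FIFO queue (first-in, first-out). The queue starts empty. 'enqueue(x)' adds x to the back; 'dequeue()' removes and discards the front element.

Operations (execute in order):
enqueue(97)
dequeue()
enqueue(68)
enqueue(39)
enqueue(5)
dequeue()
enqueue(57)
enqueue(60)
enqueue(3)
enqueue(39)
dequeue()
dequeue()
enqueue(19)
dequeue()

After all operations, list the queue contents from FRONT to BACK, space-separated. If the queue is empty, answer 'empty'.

Answer: 60 3 39 19

Derivation:
enqueue(97): [97]
dequeue(): []
enqueue(68): [68]
enqueue(39): [68, 39]
enqueue(5): [68, 39, 5]
dequeue(): [39, 5]
enqueue(57): [39, 5, 57]
enqueue(60): [39, 5, 57, 60]
enqueue(3): [39, 5, 57, 60, 3]
enqueue(39): [39, 5, 57, 60, 3, 39]
dequeue(): [5, 57, 60, 3, 39]
dequeue(): [57, 60, 3, 39]
enqueue(19): [57, 60, 3, 39, 19]
dequeue(): [60, 3, 39, 19]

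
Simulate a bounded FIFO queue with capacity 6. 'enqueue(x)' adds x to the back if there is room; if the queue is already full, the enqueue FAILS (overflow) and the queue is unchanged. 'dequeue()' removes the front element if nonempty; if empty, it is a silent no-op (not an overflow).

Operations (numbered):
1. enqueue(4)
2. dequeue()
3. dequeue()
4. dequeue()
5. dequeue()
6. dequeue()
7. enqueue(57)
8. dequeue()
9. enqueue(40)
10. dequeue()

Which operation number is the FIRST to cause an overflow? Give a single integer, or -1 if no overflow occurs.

Answer: -1

Derivation:
1. enqueue(4): size=1
2. dequeue(): size=0
3. dequeue(): empty, no-op, size=0
4. dequeue(): empty, no-op, size=0
5. dequeue(): empty, no-op, size=0
6. dequeue(): empty, no-op, size=0
7. enqueue(57): size=1
8. dequeue(): size=0
9. enqueue(40): size=1
10. dequeue(): size=0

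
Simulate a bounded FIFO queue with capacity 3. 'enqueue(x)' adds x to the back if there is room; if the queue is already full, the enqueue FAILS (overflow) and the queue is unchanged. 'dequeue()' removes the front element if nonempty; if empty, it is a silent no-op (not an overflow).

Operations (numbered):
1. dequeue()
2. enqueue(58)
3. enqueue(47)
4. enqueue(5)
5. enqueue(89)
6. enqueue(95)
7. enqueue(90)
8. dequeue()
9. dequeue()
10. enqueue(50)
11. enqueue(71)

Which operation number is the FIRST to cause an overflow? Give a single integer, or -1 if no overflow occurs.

1. dequeue(): empty, no-op, size=0
2. enqueue(58): size=1
3. enqueue(47): size=2
4. enqueue(5): size=3
5. enqueue(89): size=3=cap → OVERFLOW (fail)
6. enqueue(95): size=3=cap → OVERFLOW (fail)
7. enqueue(90): size=3=cap → OVERFLOW (fail)
8. dequeue(): size=2
9. dequeue(): size=1
10. enqueue(50): size=2
11. enqueue(71): size=3

Answer: 5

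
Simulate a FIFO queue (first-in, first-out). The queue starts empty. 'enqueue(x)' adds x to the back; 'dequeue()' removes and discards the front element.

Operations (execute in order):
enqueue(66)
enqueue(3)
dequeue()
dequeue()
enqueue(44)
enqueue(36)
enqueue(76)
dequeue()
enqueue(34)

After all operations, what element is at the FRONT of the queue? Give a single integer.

enqueue(66): queue = [66]
enqueue(3): queue = [66, 3]
dequeue(): queue = [3]
dequeue(): queue = []
enqueue(44): queue = [44]
enqueue(36): queue = [44, 36]
enqueue(76): queue = [44, 36, 76]
dequeue(): queue = [36, 76]
enqueue(34): queue = [36, 76, 34]

Answer: 36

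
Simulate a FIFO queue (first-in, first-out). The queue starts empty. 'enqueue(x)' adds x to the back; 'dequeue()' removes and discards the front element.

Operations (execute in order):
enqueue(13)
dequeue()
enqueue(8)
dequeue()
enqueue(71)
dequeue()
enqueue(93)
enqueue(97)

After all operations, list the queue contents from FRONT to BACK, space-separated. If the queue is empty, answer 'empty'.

enqueue(13): [13]
dequeue(): []
enqueue(8): [8]
dequeue(): []
enqueue(71): [71]
dequeue(): []
enqueue(93): [93]
enqueue(97): [93, 97]

Answer: 93 97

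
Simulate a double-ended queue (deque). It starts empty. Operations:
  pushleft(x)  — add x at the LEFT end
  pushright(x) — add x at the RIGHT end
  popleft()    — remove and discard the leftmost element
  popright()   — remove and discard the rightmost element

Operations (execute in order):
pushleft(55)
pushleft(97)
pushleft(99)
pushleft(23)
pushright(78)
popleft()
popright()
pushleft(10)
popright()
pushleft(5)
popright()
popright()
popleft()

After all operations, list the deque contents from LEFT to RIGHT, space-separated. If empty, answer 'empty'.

Answer: 10

Derivation:
pushleft(55): [55]
pushleft(97): [97, 55]
pushleft(99): [99, 97, 55]
pushleft(23): [23, 99, 97, 55]
pushright(78): [23, 99, 97, 55, 78]
popleft(): [99, 97, 55, 78]
popright(): [99, 97, 55]
pushleft(10): [10, 99, 97, 55]
popright(): [10, 99, 97]
pushleft(5): [5, 10, 99, 97]
popright(): [5, 10, 99]
popright(): [5, 10]
popleft(): [10]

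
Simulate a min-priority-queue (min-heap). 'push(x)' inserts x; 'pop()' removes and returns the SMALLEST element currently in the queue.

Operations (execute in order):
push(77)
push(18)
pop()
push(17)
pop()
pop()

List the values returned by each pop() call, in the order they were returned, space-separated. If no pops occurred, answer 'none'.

Answer: 18 17 77

Derivation:
push(77): heap contents = [77]
push(18): heap contents = [18, 77]
pop() → 18: heap contents = [77]
push(17): heap contents = [17, 77]
pop() → 17: heap contents = [77]
pop() → 77: heap contents = []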